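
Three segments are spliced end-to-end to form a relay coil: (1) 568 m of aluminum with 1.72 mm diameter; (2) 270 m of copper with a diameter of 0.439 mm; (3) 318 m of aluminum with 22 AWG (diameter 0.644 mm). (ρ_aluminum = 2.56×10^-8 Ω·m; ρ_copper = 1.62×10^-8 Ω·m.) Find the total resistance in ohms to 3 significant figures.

60.1 Ω

Seg 1: A = π(d/2)² = π(8.6000e-04 m)² = 2.324e-06 m²
R_1 = (2.56×10^-8)(568)/(2.324e-06) = 6.258 Ω
Seg 2: A = π(d/2)² = π(2.1950e-04 m)² = 1.514e-07 m²
R_2 = (1.62×10^-8)(270)/(1.514e-07) = 28.9 Ω
Seg 3: A = π(0.644/2 mm)² = π(3.2200e-04 m)² = 3.257e-07 m²
R_3 = (2.56×10^-8)(318)/(3.257e-07) = 24.99 Ω
R_total = R_1 + R_2 + R_3 = 60.1 Ω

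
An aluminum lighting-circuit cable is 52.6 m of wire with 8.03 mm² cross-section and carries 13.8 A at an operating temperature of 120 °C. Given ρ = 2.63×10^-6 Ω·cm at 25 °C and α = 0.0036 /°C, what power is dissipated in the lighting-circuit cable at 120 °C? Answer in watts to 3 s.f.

44.0 W

ρ = 2.63×10^-6 Ω·cm = 2.63×10^-8 Ω·m
A = 8.03 mm² = 8.030e-06 m²
R₍25₎ = ρL/A = (2.63×10^-8)(52.6)/(8.030e-06) = 0.1723 Ω
R₍120₎ = R₍25₎(1 + αΔT) = 0.1723 × (1 + 0.0036×95) = 0.2312 Ω
P = I²R = (13.8)² × 0.2312 = 44.0 W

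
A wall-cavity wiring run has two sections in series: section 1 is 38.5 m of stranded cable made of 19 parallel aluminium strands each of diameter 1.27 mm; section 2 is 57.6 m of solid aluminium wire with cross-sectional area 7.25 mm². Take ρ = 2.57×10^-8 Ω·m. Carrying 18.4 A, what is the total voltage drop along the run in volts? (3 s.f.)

Section 1: A_strand = π(6.3500e-04)² = 1.267e-06 m²; R₁ = ρL/(N·A_s) = (2.57×10^-8)(38.5)/(19×1.267e-06) = 0.04111 Ω
Section 2: A = 7.25 mm² = 7.250e-06 m²
R₂ = (2.57×10^-8)(57.6)/(7.250e-06) = 0.2042 Ω
R = R₁ + R₂ = 0.2453 Ω
V = IR = 18.4 × 0.2453 = 4.51 V

4.51 V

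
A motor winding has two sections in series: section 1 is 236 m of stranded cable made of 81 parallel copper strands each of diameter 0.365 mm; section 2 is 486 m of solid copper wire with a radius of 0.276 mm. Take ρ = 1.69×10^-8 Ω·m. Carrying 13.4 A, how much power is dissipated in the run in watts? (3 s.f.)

Section 1: A_strand = π(1.8250e-04)² = 1.046e-07 m²; R₁ = ρL/(N·A_s) = (1.69×10^-8)(236)/(81×1.046e-07) = 0.4706 Ω
Section 2: A = πr² = π(2.7600e-04 m)² = 2.393e-07 m²
R₂ = (1.69×10^-8)(486)/(2.393e-07) = 34.32 Ω
R = R₁ + R₂ = 34.79 Ω
P = I²R = (13.4)² × 34.79 = 6250 W

6250 W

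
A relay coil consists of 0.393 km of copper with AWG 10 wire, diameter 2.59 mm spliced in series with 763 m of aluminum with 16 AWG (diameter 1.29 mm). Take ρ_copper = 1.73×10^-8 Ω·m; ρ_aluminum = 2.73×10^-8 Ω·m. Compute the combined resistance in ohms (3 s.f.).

17.2 Ω

Segment 1: A = π(2.59/2 mm)² = π(1.2950e-03 m)² = 5.269e-06 m²
R₁ = ρL/A = (1.73×10^-8)(393)/(5.269e-06) = 1.29 Ω
Segment 2: A = π(1.29/2 mm)² = π(6.4500e-04 m)² = 1.307e-06 m²
R₂ = (2.73×10^-8)(763)/(1.307e-06) = 15.94 Ω
R = R₁ + R₂ = 17.2 Ω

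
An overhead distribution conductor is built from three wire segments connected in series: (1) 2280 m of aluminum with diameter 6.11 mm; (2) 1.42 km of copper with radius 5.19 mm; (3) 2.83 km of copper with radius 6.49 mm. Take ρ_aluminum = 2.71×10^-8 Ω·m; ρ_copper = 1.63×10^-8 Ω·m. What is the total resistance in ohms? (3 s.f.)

Seg 1: A = π(d/2)² = π(3.0550e-03 m)² = 2.932e-05 m²
R_1 = (2.71×10^-8)(2280)/(2.932e-05) = 2.107 Ω
Seg 2: A = πr² = π(5.1900e-03 m)² = 8.462e-05 m²
R_2 = (1.63×10^-8)(1420)/(8.462e-05) = 0.2735 Ω
Seg 3: A = πr² = π(6.4900e-03 m)² = 1.323e-04 m²
R_3 = (1.63×10^-8)(2830)/(1.323e-04) = 0.3486 Ω
R_total = R_1 + R_2 + R_3 = 2.73 Ω

2.73 Ω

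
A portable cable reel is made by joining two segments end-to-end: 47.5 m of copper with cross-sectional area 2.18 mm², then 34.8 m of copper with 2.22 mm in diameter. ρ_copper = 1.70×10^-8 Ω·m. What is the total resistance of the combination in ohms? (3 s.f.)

Segment 1: A = 2.18 mm² = 2.180e-06 m²
R₁ = ρL/A = (1.70×10^-8)(47.5)/(2.180e-06) = 0.3704 Ω
Segment 2: A = π(d/2)² = π(1.1100e-03 m)² = 3.871e-06 m²
R₂ = (1.70×10^-8)(34.8)/(3.871e-06) = 0.1528 Ω
R = R₁ + R₂ = 0.523 Ω

0.523 Ω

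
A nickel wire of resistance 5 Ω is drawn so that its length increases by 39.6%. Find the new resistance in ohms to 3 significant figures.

k = 1 + 39.6/100 = 1.396; volume constant ⇒ A' = A/k, so R' = k²R.
R' = 1.949 × 5 = 9.74 Ω

9.74 Ω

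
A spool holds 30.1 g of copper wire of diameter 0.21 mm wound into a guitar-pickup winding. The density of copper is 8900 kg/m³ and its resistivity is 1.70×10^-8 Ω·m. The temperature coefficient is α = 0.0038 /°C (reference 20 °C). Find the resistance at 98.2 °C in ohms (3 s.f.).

62.2 Ω

A = π(d/2)² = π(1.0500e-04 m)² = 3.4636e-08 m²
L = m/(density·A) = 0.0301/(8900×3.4636e-08) = 97.64 m
R = ρL/A = (1.70×10^-8)(97.64)/(3.4636e-08) = 47.93 Ω
R(98.2 °C) = 47.93 × (1 + 0.0038×78.2) = 62.2 Ω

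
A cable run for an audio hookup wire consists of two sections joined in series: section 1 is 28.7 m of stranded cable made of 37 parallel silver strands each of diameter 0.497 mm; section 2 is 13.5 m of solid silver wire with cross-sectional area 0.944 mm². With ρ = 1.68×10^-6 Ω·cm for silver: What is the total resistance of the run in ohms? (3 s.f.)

ρ = 1.68×10^-6 Ω·cm = 1.68×10^-8 Ω·m
Section 1: A_strand = π(2.4850e-04)² = 1.940e-07 m²; R₁ = ρL/(N·A_s) = (1.68×10^-8)(28.7)/(37×1.940e-07) = 0.06717 Ω
Section 2: A = 0.944 mm² = 9.440e-07 m²
R₂ = (1.68×10^-8)(13.5)/(9.440e-07) = 0.2403 Ω
R = R₁ + R₂ = 0.307 Ω

0.307 Ω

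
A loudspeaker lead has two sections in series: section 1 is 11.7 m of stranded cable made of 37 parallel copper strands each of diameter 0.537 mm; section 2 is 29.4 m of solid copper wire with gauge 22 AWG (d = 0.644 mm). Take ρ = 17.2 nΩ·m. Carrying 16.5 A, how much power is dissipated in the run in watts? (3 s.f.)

ρ = 17.2 nΩ·m = 1.72×10^-8 Ω·m
Section 1: A_strand = π(2.6850e-04)² = 2.265e-07 m²; R₁ = ρL/(N·A_s) = (1.72×10^-8)(11.7)/(37×2.265e-07) = 0.02401 Ω
Section 2: A = π(0.644/2 mm)² = π(3.2200e-04 m)² = 3.257e-07 m²
R₂ = (1.72×10^-8)(29.4)/(3.257e-07) = 1.552 Ω
R = R₁ + R₂ = 1.576 Ω
P = I²R = (16.5)² × 1.576 = 429 W

429 W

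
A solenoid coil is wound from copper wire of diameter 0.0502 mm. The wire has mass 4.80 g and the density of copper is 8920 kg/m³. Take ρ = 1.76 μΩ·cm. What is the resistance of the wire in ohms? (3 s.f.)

2420 Ω

ρ = 1.76 μΩ·cm = 1.76×10^-8 Ω·m
A = π(d/2)² = π(2.5100e-05 m)² = 1.9792e-09 m²
L = m/(density·A) = 0.0048/(8920×1.9792e-09) = 271.9 m
R = ρL/A = (1.76×10^-8)(271.9)/(1.9792e-09) = 2420 Ω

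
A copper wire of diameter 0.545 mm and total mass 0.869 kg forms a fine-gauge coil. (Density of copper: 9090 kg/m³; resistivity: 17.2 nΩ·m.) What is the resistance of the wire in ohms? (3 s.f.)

30.2 Ω

ρ = 17.2 nΩ·m = 1.72×10^-8 Ω·m
A = π(d/2)² = π(2.7250e-04 m)² = 2.3328e-07 m²
L = m/(density·A) = 0.869/(9090×2.3328e-07) = 409.8 m
R = ρL/A = (1.72×10^-8)(409.8)/(2.3328e-07) = 30.2 Ω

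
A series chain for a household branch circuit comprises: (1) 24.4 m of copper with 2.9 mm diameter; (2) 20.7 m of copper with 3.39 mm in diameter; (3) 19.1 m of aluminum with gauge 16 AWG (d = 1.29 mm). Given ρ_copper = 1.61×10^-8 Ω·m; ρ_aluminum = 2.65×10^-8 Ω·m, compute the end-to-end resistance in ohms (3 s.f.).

0.484 Ω

Seg 1: A = π(d/2)² = π(1.4500e-03 m)² = 6.605e-06 m²
R_1 = (1.61×10^-8)(24.4)/(6.605e-06) = 0.05947 Ω
Seg 2: A = π(d/2)² = π(1.6950e-03 m)² = 9.026e-06 m²
R_2 = (1.61×10^-8)(20.7)/(9.026e-06) = 0.03692 Ω
Seg 3: A = π(1.29/2 mm)² = π(6.4500e-04 m)² = 1.307e-06 m²
R_3 = (2.65×10^-8)(19.1)/(1.307e-06) = 0.3873 Ω
R_total = R_1 + R_2 + R_3 = 0.484 Ω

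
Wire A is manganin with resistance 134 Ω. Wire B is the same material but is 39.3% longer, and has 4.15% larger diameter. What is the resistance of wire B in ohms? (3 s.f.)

172 Ω

R ∝ L/d², so R_B/R_A = (1 + 39.3/100) × (1 + 4.15/100)⁻²
= 1.393 × 0.9219 = 1.284
R_B = 1.284 × 134 = 172 Ω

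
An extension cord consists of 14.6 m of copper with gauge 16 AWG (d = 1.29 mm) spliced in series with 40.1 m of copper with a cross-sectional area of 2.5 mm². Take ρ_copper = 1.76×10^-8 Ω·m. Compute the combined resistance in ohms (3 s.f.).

Segment 1: A = π(1.29/2 mm)² = π(6.4500e-04 m)² = 1.307e-06 m²
R₁ = ρL/A = (1.76×10^-8)(14.6)/(1.307e-06) = 0.1966 Ω
Segment 2: A = 2.5 mm² = 2.500e-06 m²
R₂ = (1.76×10^-8)(40.1)/(2.500e-06) = 0.2823 Ω
R = R₁ + R₂ = 0.479 Ω

0.479 Ω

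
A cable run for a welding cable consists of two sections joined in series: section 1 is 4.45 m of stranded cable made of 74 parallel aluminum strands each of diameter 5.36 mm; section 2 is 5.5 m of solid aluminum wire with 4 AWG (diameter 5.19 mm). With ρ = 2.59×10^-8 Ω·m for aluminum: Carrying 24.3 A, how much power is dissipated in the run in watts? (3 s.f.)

Section 1: A_strand = π(2.6800e-03)² = 2.256e-05 m²; R₁ = ρL/(N·A_s) = (2.59×10^-8)(4.45)/(74×2.256e-05) = 6.903×10^-5 Ω
Section 2: A = π(5.19/2 mm)² = π(2.5950e-03 m)² = 2.116e-05 m²
R₂ = (2.59×10^-8)(5.5)/(2.116e-05) = 0.006733 Ω
R = R₁ + R₂ = 0.006802 Ω
P = I²R = (24.3)² × 0.006802 = 4.02 W

4.02 W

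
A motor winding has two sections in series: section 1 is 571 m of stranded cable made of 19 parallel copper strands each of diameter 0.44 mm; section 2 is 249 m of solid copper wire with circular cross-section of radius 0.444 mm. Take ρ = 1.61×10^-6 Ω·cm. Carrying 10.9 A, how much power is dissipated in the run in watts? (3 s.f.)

ρ = 1.61×10^-6 Ω·cm = 1.61×10^-8 Ω·m
Section 1: A_strand = π(2.2000e-04)² = 1.521e-07 m²; R₁ = ρL/(N·A_s) = (1.61×10^-8)(571)/(19×1.521e-07) = 3.182 Ω
Section 2: A = πr² = π(4.4400e-04 m)² = 6.193e-07 m²
R₂ = (1.61×10^-8)(249)/(6.193e-07) = 6.473 Ω
R = R₁ + R₂ = 9.655 Ω
P = I²R = (10.9)² × 9.655 = 1150 W

1150 W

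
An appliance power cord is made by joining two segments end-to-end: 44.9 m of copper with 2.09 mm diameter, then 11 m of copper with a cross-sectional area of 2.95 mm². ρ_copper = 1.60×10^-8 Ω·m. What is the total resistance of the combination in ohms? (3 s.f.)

0.269 Ω

Segment 1: A = π(d/2)² = π(1.0450e-03 m)² = 3.431e-06 m²
R₁ = ρL/A = (1.60×10^-8)(44.9)/(3.431e-06) = 0.2094 Ω
Segment 2: A = 2.95 mm² = 2.950e-06 m²
R₂ = (1.60×10^-8)(11)/(2.950e-06) = 0.05966 Ω
R = R₁ + R₂ = 0.269 Ω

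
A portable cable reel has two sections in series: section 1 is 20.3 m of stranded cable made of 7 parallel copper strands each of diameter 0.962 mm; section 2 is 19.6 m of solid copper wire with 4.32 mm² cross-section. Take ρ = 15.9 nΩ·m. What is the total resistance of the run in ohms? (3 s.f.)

ρ = 15.9 nΩ·m = 1.59×10^-8 Ω·m
Section 1: A_strand = π(4.8100e-04)² = 7.268e-07 m²; R₁ = ρL/(N·A_s) = (1.59×10^-8)(20.3)/(7×7.268e-07) = 0.06344 Ω
Section 2: A = 4.32 mm² = 4.320e-06 m²
R₂ = (1.59×10^-8)(19.6)/(4.320e-06) = 0.07214 Ω
R = R₁ + R₂ = 0.136 Ω

0.136 Ω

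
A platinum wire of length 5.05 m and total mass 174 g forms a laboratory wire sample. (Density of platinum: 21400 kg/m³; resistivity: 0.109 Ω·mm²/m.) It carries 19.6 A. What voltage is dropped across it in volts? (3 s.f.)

6.70 V

ρ = 0.109 Ω·mm²/m = 1.09×10^-7 Ω·m
A = m/(density·L) = 0.174/(21400×5.05) = 1.6101e-06 m²
R = ρL/A = (1.09×10^-7)(5.05)/(1.6101e-06) = 0.3419 Ω
V = IR = 19.6 × 0.3419 = 6.70 V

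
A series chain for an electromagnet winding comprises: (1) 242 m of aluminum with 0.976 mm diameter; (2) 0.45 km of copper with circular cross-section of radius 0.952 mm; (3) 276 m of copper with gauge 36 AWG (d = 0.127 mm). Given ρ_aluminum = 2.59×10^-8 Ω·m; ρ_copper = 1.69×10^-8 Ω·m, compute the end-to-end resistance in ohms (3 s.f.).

379 Ω

Seg 1: A = π(d/2)² = π(4.8800e-04 m)² = 7.482e-07 m²
R_1 = (2.59×10^-8)(242)/(7.482e-07) = 8.378 Ω
Seg 2: A = πr² = π(9.5200e-04 m)² = 2.847e-06 m²
R_2 = (1.69×10^-8)(450)/(2.847e-06) = 2.671 Ω
Seg 3: A = π(0.127/2 mm)² = π(6.3500e-05 m)² = 1.267e-08 m²
R_3 = (1.69×10^-8)(276)/(1.267e-08) = 368.2 Ω
R_total = R_1 + R_2 + R_3 = 379 Ω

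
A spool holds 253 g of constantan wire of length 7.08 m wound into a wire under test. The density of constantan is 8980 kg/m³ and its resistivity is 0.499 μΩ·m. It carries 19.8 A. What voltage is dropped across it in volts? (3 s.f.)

17.6 V

ρ = 0.499 μΩ·m = 4.99×10^-7 Ω·m
A = m/(density·L) = 0.253/(8980×7.08) = 3.9793e-06 m²
R = ρL/A = (4.99×10^-7)(7.08)/(3.9793e-06) = 0.8878 Ω
V = IR = 19.8 × 0.8878 = 17.6 V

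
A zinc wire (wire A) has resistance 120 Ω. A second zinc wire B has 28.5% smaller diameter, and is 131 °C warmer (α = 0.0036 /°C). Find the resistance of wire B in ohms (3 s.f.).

R ∝ ρL/d² with ρ ∝ (1+αΔT), so R_B/R_A = (1 − 28.5/100)⁻² × (1 + 0.0036×131)
= 1.956 × 1.472 = 2.879
R_B = 2.879 × 120 = 345 Ω

345 Ω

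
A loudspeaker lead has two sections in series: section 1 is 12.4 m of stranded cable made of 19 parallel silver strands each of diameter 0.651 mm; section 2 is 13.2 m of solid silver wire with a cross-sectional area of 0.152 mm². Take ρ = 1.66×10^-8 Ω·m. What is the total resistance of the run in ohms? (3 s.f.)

Section 1: A_strand = π(3.2550e-04)² = 3.329e-07 m²; R₁ = ρL/(N·A_s) = (1.66×10^-8)(12.4)/(19×3.329e-07) = 0.03255 Ω
Section 2: A = 0.152 mm² = 1.520e-07 m²
R₂ = (1.66×10^-8)(13.2)/(1.520e-07) = 1.442 Ω
R = R₁ + R₂ = 1.47 Ω

1.47 Ω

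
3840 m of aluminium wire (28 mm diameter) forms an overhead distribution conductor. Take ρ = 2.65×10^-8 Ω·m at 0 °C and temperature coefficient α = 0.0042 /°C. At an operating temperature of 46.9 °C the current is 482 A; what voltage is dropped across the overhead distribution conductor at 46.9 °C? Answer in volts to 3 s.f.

A = π(d/2)² = π(1.4000e-02 m)² = 6.158e-04 m²
R₍0₎ = ρL/A = (2.65×10^-8)(3840)/(6.158e-04) = 0.1653 Ω
R₍46.9₎ = R₍0₎(1 + αΔT) = 0.1653 × (1 + 0.0042×46.9) = 0.1978 Ω
V = IR = 482 × 0.1978 = 95.3 V

95.3 V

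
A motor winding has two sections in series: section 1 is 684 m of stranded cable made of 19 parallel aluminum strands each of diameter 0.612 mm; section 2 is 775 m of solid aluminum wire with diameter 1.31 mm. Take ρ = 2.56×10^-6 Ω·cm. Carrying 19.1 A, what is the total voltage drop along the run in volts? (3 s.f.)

ρ = 2.56×10^-6 Ω·cm = 2.56×10^-8 Ω·m
Section 1: A_strand = π(3.0600e-04)² = 2.942e-07 m²; R₁ = ρL/(N·A_s) = (2.56×10^-8)(684)/(19×2.942e-07) = 3.133 Ω
Section 2: A = π(d/2)² = π(6.5500e-04 m)² = 1.348e-06 m²
R₂ = (2.56×10^-8)(775)/(1.348e-06) = 14.72 Ω
R = R₁ + R₂ = 17.85 Ω
V = IR = 19.1 × 17.85 = 341 V

341 V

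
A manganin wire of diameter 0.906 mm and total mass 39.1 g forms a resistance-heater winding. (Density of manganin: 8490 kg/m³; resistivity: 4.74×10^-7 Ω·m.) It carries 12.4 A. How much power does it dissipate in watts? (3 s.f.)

A = π(d/2)² = π(4.5300e-04 m)² = 6.4468e-07 m²
L = m/(density·A) = 0.0391/(8490×6.4468e-07) = 7.144 m
R = ρL/A = (4.74×10^-7)(7.144)/(6.4468e-07) = 5.252 Ω
P = I²R = (12.4)² × 5.252 = 808 W

808 W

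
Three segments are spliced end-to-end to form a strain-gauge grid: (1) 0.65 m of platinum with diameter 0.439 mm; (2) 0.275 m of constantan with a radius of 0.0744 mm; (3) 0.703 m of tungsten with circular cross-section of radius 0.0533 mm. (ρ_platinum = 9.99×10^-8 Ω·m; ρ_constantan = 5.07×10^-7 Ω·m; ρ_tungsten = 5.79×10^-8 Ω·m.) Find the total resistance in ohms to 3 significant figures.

Seg 1: A = π(d/2)² = π(2.1950e-04 m)² = 1.514e-07 m²
R_1 = (9.99×10^-8)(0.65)/(1.514e-07) = 0.429 Ω
Seg 2: A = πr² = π(7.4400e-05 m)² = 1.739e-08 m²
R_2 = (5.07×10^-7)(0.275)/(1.739e-08) = 8.018 Ω
Seg 3: A = πr² = π(5.3300e-05 m)² = 8.925e-09 m²
R_3 = (5.79×10^-8)(0.703)/(8.925e-09) = 4.561 Ω
R_total = R_1 + R_2 + R_3 = 13.0 Ω

13.0 Ω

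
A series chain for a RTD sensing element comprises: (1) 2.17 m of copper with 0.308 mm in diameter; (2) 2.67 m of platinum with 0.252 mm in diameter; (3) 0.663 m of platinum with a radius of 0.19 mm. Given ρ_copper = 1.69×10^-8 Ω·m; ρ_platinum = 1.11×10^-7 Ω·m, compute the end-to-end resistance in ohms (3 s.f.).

7.08 Ω

Seg 1: A = π(d/2)² = π(1.5400e-04 m)² = 7.451e-08 m²
R_1 = (1.69×10^-8)(2.17)/(7.451e-08) = 0.4922 Ω
Seg 2: A = π(d/2)² = π(1.2600e-04 m)² = 4.988e-08 m²
R_2 = (1.11×10^-7)(2.67)/(4.988e-08) = 5.942 Ω
Seg 3: A = πr² = π(1.9000e-04 m)² = 1.134e-07 m²
R_3 = (1.11×10^-7)(0.663)/(1.134e-07) = 0.6489 Ω
R_total = R_1 + R_2 + R_3 = 7.08 Ω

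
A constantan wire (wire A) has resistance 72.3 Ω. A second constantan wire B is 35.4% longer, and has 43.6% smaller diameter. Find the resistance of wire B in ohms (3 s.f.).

308 Ω

R ∝ L/d², so R_B/R_A = (1 + 35.4/100) × (1 − 43.6/100)⁻²
= 1.354 × 3.144 = 4.257
R_B = 4.257 × 72.3 = 308 Ω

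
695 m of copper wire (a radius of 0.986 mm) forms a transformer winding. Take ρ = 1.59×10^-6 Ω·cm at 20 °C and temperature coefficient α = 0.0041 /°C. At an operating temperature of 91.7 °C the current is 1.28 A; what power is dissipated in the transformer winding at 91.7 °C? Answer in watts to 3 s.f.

7.67 W

ρ = 1.59×10^-6 Ω·cm = 1.59×10^-8 Ω·m
A = πr² = π(9.8600e-04 m)² = 3.054e-06 m²
R₍20₎ = ρL/A = (1.59×10^-8)(695)/(3.054e-06) = 3.618 Ω
R₍91.7₎ = R₍20₎(1 + αΔT) = 3.618 × (1 + 0.0041×71.7) = 4.682 Ω
P = I²R = (1.28)² × 4.682 = 7.67 W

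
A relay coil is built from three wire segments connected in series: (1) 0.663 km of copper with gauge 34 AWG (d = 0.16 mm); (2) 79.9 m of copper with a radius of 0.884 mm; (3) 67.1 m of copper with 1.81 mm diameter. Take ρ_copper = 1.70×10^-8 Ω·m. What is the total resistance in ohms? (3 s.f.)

Seg 1: A = π(0.16/2 mm)² = π(8.0000e-05 m)² = 2.011e-08 m²
R_1 = (1.70×10^-8)(663)/(2.011e-08) = 560.6 Ω
Seg 2: A = πr² = π(8.8400e-04 m)² = 2.455e-06 m²
R_2 = (1.70×10^-8)(79.9)/(2.455e-06) = 0.5533 Ω
Seg 3: A = π(d/2)² = π(9.0500e-04 m)² = 2.573e-06 m²
R_3 = (1.70×10^-8)(67.1)/(2.573e-06) = 0.4433 Ω
R_total = R_1 + R_2 + R_3 = 562 Ω

562 Ω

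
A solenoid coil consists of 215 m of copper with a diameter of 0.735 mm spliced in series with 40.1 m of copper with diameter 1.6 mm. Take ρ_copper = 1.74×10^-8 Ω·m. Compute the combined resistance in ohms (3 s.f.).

Segment 1: A = π(d/2)² = π(3.6750e-04 m)² = 4.243e-07 m²
R₁ = ρL/A = (1.74×10^-8)(215)/(4.243e-07) = 8.817 Ω
Segment 2: A = π(d/2)² = π(8.0000e-04 m)² = 2.011e-06 m²
R₂ = (1.74×10^-8)(40.1)/(2.011e-06) = 0.347 Ω
R = R₁ + R₂ = 9.16 Ω

9.16 Ω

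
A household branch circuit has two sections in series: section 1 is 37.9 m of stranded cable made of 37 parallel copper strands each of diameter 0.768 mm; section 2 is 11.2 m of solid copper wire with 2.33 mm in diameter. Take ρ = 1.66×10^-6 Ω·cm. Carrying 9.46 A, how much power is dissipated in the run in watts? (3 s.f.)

ρ = 1.66×10^-6 Ω·cm = 1.66×10^-8 Ω·m
Section 1: A_strand = π(3.8400e-04)² = 4.632e-07 m²; R₁ = ρL/(N·A_s) = (1.66×10^-8)(37.9)/(37×4.632e-07) = 0.03671 Ω
Section 2: A = π(d/2)² = π(1.1650e-03 m)² = 4.264e-06 m²
R₂ = (1.66×10^-8)(11.2)/(4.264e-06) = 0.0436 Ω
R = R₁ + R₂ = 0.08031 Ω
P = I²R = (9.46)² × 0.08031 = 7.19 W

7.19 W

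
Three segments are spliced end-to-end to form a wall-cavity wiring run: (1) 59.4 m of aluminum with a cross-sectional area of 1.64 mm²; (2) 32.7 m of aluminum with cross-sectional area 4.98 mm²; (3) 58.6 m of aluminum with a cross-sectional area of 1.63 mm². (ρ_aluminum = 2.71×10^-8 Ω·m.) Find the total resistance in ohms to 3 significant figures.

Seg 1: A = 1.64 mm² = 1.640e-06 m²
R_1 = (2.71×10^-8)(59.4)/(1.640e-06) = 0.9815 Ω
Seg 2: A = 4.98 mm² = 4.980e-06 m²
R_2 = (2.71×10^-8)(32.7)/(4.980e-06) = 0.1779 Ω
Seg 3: A = 1.63 mm² = 1.630e-06 m²
R_3 = (2.71×10^-8)(58.6)/(1.630e-06) = 0.9743 Ω
R_total = R_1 + R_2 + R_3 = 2.13 Ω

2.13 Ω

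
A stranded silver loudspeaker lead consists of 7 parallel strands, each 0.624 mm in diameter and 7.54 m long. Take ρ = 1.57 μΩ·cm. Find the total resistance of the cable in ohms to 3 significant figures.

0.0553 Ω

ρ = 1.57 μΩ·cm = 1.57×10^-8 Ω·m
A_strand = π(3.1200e-04 m)² = 3.058e-07 m²
R_strand = ρL/A = (1.57×10^-8)(7.54)/(3.058e-07) = 0.3871 Ω
R_total = R_strand/N = 0.3871/7 = 0.0553 Ω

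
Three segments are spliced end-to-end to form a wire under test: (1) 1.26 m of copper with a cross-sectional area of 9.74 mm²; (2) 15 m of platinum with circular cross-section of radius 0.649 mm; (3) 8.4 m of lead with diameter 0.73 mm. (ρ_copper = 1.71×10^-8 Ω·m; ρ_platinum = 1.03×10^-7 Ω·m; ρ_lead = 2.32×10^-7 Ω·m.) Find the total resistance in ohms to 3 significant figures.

5.83 Ω

Seg 1: A = 9.74 mm² = 9.740e-06 m²
R_1 = (1.71×10^-8)(1.26)/(9.740e-06) = 0.002212 Ω
Seg 2: A = πr² = π(6.4900e-04 m)² = 1.323e-06 m²
R_2 = (1.03×10^-7)(15)/(1.323e-06) = 1.168 Ω
Seg 3: A = π(d/2)² = π(3.6500e-04 m)² = 4.185e-07 m²
R_3 = (2.32×10^-7)(8.4)/(4.185e-07) = 4.656 Ω
R_total = R_1 + R_2 + R_3 = 5.83 Ω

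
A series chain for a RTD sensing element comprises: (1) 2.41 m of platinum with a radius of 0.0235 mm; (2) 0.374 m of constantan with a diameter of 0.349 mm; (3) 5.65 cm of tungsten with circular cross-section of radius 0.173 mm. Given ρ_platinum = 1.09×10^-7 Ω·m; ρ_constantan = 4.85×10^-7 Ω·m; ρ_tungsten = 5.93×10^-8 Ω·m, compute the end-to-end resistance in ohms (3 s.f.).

153 Ω

Seg 1: A = πr² = π(2.3500e-05 m)² = 1.735e-09 m²
R_1 = (1.09×10^-7)(2.41)/(1.735e-09) = 151.4 Ω
Seg 2: A = π(d/2)² = π(1.7450e-04 m)² = 9.566e-08 m²
R_2 = (4.85×10^-7)(0.374)/(9.566e-08) = 1.896 Ω
Seg 3: A = πr² = π(1.7300e-04 m)² = 9.402e-08 m²
R_3 = (5.93×10^-8)(0.0565)/(9.402e-08) = 0.03563 Ω
R_total = R_1 + R_2 + R_3 = 153 Ω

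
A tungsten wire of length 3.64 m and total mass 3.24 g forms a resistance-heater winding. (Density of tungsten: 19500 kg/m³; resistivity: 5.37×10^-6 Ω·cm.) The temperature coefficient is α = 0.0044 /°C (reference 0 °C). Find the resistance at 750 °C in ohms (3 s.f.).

18.4 Ω

ρ = 5.37×10^-6 Ω·cm = 5.37×10^-8 Ω·m
A = m/(density·L) = 0.00324/(19500×3.64) = 4.5647e-08 m²
R = ρL/A = (5.37×10^-8)(3.64)/(4.5647e-08) = 4.282 Ω
R(750 °C) = 4.282 × (1 + 0.0044×750) = 18.4 Ω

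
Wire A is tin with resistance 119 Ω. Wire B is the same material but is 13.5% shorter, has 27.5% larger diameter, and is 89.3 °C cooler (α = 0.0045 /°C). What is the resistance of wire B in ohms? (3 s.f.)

R ∝ ρL/d² with ρ ∝ (1+αΔT), so R_B/R_A = (1 − 13.5/100) × (1 + 27.5/100)⁻² × (1 − 0.0045×89.3)
= 0.865 × 0.6151 × 0.5981 = 0.3183
R_B = 0.3183 × 119 = 37.9 Ω

37.9 Ω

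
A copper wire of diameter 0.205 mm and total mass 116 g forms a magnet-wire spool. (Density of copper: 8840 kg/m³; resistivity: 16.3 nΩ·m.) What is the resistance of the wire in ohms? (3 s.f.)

ρ = 16.3 nΩ·m = 1.63×10^-8 Ω·m
A = π(d/2)² = π(1.0250e-04 m)² = 3.3006e-08 m²
L = m/(density·A) = 0.116/(8840×3.3006e-08) = 397.6 m
R = ρL/A = (1.63×10^-8)(397.6)/(3.3006e-08) = 196 Ω

196 Ω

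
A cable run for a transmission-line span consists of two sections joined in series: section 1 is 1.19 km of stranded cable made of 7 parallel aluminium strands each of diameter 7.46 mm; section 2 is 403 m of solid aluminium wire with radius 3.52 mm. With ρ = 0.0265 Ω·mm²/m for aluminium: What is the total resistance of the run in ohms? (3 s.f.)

0.377 Ω

ρ = 0.0265 Ω·mm²/m = 2.65×10^-8 Ω·m
Section 1: A_strand = π(3.7300e-03)² = 4.371e-05 m²; R₁ = ρL/(N·A_s) = (2.65×10^-8)(1190)/(7×4.371e-05) = 0.1031 Ω
Section 2: A = πr² = π(3.5200e-03 m)² = 3.893e-05 m²
R₂ = (2.65×10^-8)(403)/(3.893e-05) = 0.2744 Ω
R = R₁ + R₂ = 0.377 Ω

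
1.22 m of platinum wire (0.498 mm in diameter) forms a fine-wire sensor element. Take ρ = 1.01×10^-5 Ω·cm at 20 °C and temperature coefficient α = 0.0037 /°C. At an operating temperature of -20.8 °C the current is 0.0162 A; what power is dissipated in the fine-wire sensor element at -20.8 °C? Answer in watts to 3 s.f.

1.41×10^-4 W

ρ = 1.01×10^-5 Ω·cm = 1.01×10^-7 Ω·m
A = π(d/2)² = π(2.4900e-04 m)² = 1.948e-07 m²
R₍20₎ = ρL/A = (1.01×10^-7)(1.22)/(1.948e-07) = 0.6326 Ω
R₍-20.8₎ = R₍20₎(1 + αΔT) = 0.6326 × (1 + 0.0037×-40.8) = 0.5371 Ω
P = I²R = (0.0162)² × 0.5371 = 1.41×10^-4 W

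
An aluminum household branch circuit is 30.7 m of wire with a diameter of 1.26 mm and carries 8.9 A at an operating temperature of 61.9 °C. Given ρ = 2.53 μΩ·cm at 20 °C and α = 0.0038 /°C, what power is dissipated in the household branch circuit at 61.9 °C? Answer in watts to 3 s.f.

ρ = 2.53 μΩ·cm = 2.53×10^-8 Ω·m
A = π(d/2)² = π(6.3000e-04 m)² = 1.247e-06 m²
R₍20₎ = ρL/A = (2.53×10^-8)(30.7)/(1.247e-06) = 0.6229 Ω
R₍61.9₎ = R₍20₎(1 + αΔT) = 0.6229 × (1 + 0.0038×41.9) = 0.7221 Ω
P = I²R = (8.9)² × 0.7221 = 57.2 W

57.2 W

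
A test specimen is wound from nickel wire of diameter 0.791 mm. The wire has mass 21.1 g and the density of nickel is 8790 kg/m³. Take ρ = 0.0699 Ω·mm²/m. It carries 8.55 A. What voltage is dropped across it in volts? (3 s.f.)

ρ = 0.0699 Ω·mm²/m = 6.99×10^-8 Ω·m
A = π(d/2)² = π(3.9550e-04 m)² = 4.9141e-07 m²
L = m/(density·A) = 0.0211/(8790×4.9141e-07) = 4.885 m
R = ρL/A = (6.99×10^-8)(4.885)/(4.9141e-07) = 0.6948 Ω
V = IR = 8.55 × 0.6948 = 5.94 V

5.94 V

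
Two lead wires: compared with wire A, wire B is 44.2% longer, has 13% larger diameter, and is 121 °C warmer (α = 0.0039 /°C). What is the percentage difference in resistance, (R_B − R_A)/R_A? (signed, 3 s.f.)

66.2%

R ∝ ρL/d² with ρ ∝ (1+αΔT), so R_B/R_A = (1 + 44.2/100) × (1 + 13/100)⁻² × (1 + 0.0039×121)
= 1.442 × 0.7832 × 1.472 = 1.662
(R_B − R_A)/R_A = 1.662 − 1 = 66.2%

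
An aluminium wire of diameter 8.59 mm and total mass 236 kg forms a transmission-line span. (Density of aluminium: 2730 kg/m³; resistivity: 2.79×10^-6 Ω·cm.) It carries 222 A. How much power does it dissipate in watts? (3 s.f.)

35400 W

ρ = 2.79×10^-6 Ω·cm = 2.79×10^-8 Ω·m
A = π(d/2)² = π(4.2950e-03 m)² = 5.7953e-05 m²
L = m/(density·A) = 236/(2730×5.7953e-05) = 1492 m
R = ρL/A = (2.79×10^-8)(1492)/(5.7953e-05) = 0.7181 Ω
P = I²R = (222)² × 0.7181 = 35400 W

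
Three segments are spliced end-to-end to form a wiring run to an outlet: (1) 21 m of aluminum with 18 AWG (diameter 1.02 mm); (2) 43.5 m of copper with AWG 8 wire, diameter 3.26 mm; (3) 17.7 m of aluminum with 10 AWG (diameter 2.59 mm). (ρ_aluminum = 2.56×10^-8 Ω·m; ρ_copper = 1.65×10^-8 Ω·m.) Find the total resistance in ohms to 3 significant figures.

Seg 1: A = π(1.02/2 mm)² = π(5.1000e-04 m)² = 8.171e-07 m²
R_1 = (2.56×10^-8)(21)/(8.171e-07) = 0.6579 Ω
Seg 2: A = π(3.26/2 mm)² = π(1.6300e-03 m)² = 8.347e-06 m²
R_2 = (1.65×10^-8)(43.5)/(8.347e-06) = 0.08599 Ω
Seg 3: A = π(2.59/2 mm)² = π(1.2950e-03 m)² = 5.269e-06 m²
R_3 = (2.56×10^-8)(17.7)/(5.269e-06) = 0.08601 Ω
R_total = R_1 + R_2 + R_3 = 0.830 Ω

0.830 Ω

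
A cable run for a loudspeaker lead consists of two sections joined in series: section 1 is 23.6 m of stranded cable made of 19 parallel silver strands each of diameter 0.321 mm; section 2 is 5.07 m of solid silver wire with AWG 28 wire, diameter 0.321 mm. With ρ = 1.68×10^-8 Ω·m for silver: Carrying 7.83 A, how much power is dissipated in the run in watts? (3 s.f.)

80.3 W

Section 1: A_strand = π(1.6050e-04)² = 8.093e-08 m²; R₁ = ρL/(N·A_s) = (1.68×10^-8)(23.6)/(19×8.093e-08) = 0.2579 Ω
Section 2: A = π(0.321/2 mm)² = π(1.6050e-04 m)² = 8.093e-08 m²
R₂ = (1.68×10^-8)(5.07)/(8.093e-08) = 1.052 Ω
R = R₁ + R₂ = 1.31 Ω
P = I²R = (7.83)² × 1.31 = 80.3 W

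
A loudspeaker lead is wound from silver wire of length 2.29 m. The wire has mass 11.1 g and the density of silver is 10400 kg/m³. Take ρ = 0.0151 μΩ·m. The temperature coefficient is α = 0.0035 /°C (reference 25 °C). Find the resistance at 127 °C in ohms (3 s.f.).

ρ = 0.0151 μΩ·m = 1.51×10^-8 Ω·m
A = m/(density·L) = 0.0111/(10400×2.29) = 4.6607e-07 m²
R = ρL/A = (1.51×10^-8)(2.29)/(4.6607e-07) = 0.07419 Ω
R(127 °C) = 0.07419 × (1 + 0.0035×102) = 0.101 Ω

0.101 Ω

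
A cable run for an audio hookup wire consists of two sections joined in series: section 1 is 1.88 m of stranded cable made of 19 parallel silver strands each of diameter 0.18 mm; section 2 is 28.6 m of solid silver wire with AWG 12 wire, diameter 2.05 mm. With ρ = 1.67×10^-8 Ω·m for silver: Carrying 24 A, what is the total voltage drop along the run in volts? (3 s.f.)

Section 1: A_strand = π(9.0000e-05)² = 2.545e-08 m²; R₁ = ρL/(N·A_s) = (1.67×10^-8)(1.88)/(19×2.545e-08) = 0.06494 Ω
Section 2: A = π(2.05/2 mm)² = π(1.0250e-03 m)² = 3.301e-06 m²
R₂ = (1.67×10^-8)(28.6)/(3.301e-06) = 0.1447 Ω
R = R₁ + R₂ = 0.2096 Ω
V = IR = 24 × 0.2096 = 5.03 V

5.03 V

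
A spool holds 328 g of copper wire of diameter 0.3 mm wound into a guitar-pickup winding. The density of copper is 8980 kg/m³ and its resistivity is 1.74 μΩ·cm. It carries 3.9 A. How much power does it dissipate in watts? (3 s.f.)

1930 W

ρ = 1.74 μΩ·cm = 1.74×10^-8 Ω·m
A = π(d/2)² = π(1.5000e-04 m)² = 7.0686e-08 m²
L = m/(density·A) = 0.328/(8980×7.0686e-08) = 516.7 m
R = ρL/A = (1.74×10^-8)(516.7)/(7.0686e-08) = 127.2 Ω
P = I²R = (3.9)² × 127.2 = 1930 W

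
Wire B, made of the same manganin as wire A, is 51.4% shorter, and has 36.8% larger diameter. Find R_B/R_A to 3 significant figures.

0.260

R ∝ L/d², so R_B/R_A = (1 − 51.4/100) × (1 + 36.8/100)⁻²
= 0.486 × 0.5343 = 0.260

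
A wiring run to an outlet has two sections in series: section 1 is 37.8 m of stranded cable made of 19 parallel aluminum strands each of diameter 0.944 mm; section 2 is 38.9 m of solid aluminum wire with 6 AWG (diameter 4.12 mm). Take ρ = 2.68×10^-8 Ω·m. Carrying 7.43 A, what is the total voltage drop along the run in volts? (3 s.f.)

Section 1: A_strand = π(4.7200e-04)² = 6.999e-07 m²; R₁ = ρL/(N·A_s) = (2.68×10^-8)(37.8)/(19×6.999e-07) = 0.07618 Ω
Section 2: A = π(4.12/2 mm)² = π(2.0600e-03 m)² = 1.333e-05 m²
R₂ = (2.68×10^-8)(38.9)/(1.333e-05) = 0.0782 Ω
R = R₁ + R₂ = 0.1544 Ω
V = IR = 7.43 × 0.1544 = 1.15 V

1.15 V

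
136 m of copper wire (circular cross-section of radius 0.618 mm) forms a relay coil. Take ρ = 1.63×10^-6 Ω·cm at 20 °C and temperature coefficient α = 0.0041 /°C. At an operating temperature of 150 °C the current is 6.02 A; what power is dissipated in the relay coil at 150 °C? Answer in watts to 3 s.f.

ρ = 1.63×10^-6 Ω·cm = 1.63×10^-8 Ω·m
A = πr² = π(6.1800e-04 m)² = 1.200e-06 m²
R₍20₎ = ρL/A = (1.63×10^-8)(136)/(1.200e-06) = 1.848 Ω
R₍150₎ = R₍20₎(1 + αΔT) = 1.848 × (1 + 0.0041×130) = 2.832 Ω
P = I²R = (6.02)² × 2.832 = 103 W

103 W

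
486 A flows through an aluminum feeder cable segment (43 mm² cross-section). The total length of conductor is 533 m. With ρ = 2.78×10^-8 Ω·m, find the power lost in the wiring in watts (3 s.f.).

81400 W

A = 43 mm² = 4.300e-05 m²
R = ρL/A = (2.78×10^-8)(533)/(4.300e-05) = 0.3446 Ω
P = I²R = (486)² × 0.3446 = 81400 W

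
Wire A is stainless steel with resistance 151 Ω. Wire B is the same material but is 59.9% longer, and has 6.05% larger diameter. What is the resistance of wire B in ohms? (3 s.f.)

R ∝ L/d², so R_B/R_A = (1 + 59.9/100) × (1 + 6.05/100)⁻²
= 1.599 × 0.8892 = 1.422
R_B = 1.422 × 151 = 215 Ω

215 Ω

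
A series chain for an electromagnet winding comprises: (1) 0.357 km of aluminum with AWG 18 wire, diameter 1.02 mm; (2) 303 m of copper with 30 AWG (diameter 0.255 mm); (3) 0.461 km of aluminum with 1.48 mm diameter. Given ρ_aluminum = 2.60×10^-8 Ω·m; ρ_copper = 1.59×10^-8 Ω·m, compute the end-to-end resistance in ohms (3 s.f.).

113 Ω

Seg 1: A = π(1.02/2 mm)² = π(5.1000e-04 m)² = 8.171e-07 m²
R_1 = (2.60×10^-8)(357)/(8.171e-07) = 11.36 Ω
Seg 2: A = π(0.255/2 mm)² = π(1.2750e-04 m)² = 5.107e-08 m²
R_2 = (1.59×10^-8)(303)/(5.107e-08) = 94.33 Ω
Seg 3: A = π(d/2)² = π(7.4000e-04 m)² = 1.720e-06 m²
R_3 = (2.60×10^-8)(461)/(1.720e-06) = 6.967 Ω
R_total = R_1 + R_2 + R_3 = 113 Ω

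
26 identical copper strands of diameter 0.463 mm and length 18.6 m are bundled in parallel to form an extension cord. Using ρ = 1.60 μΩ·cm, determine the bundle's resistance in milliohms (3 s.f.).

68.0 mΩ

ρ = 1.60 μΩ·cm = 1.60×10^-8 Ω·m
A_strand = π(2.3150e-04 m)² = 1.684e-07 m²
R_strand = ρL/A = (1.60×10^-8)(18.6)/(1.684e-07) = 1.768 Ω
R_total = R_strand/N = 1.768/26 = 68.0 mΩ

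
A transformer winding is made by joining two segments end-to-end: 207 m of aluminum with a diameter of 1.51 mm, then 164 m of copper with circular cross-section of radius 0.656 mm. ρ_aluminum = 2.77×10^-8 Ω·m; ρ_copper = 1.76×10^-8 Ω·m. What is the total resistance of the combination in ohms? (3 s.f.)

5.34 Ω

Segment 1: A = π(d/2)² = π(7.5500e-04 m)² = 1.791e-06 m²
R₁ = ρL/A = (2.77×10^-8)(207)/(1.791e-06) = 3.202 Ω
Segment 2: A = πr² = π(6.5600e-04 m)² = 1.352e-06 m²
R₂ = (1.76×10^-8)(164)/(1.352e-06) = 2.135 Ω
R = R₁ + R₂ = 5.34 Ω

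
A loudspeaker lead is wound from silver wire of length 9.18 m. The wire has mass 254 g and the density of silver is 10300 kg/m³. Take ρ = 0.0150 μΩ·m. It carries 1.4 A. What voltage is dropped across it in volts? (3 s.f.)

ρ = 0.0150 μΩ·m = 1.50×10^-8 Ω·m
A = m/(density·L) = 0.254/(10300×9.18) = 2.6863e-06 m²
R = ρL/A = (1.50×10^-8)(9.18)/(2.6863e-06) = 0.05126 Ω
V = IR = 1.4 × 0.05126 = 0.0718 V

0.0718 V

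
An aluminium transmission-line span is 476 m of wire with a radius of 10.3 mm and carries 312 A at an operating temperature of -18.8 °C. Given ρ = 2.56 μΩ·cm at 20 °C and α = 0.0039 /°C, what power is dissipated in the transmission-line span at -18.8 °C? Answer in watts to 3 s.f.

3020 W

ρ = 2.56 μΩ·cm = 2.56×10^-8 Ω·m
A = πr² = π(1.0300e-02 m)² = 3.333e-04 m²
R₍20₎ = ρL/A = (2.56×10^-8)(476)/(3.333e-04) = 0.03656 Ω
R₍-18.8₎ = R₍20₎(1 + αΔT) = 0.03656 × (1 + 0.0039×-38.8) = 0.03103 Ω
P = I²R = (312)² × 0.03103 = 3020 W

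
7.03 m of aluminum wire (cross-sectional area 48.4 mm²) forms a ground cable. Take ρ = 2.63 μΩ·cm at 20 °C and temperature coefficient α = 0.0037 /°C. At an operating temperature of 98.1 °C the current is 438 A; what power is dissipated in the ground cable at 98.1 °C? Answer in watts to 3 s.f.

ρ = 2.63 μΩ·cm = 2.63×10^-8 Ω·m
A = 48.4 mm² = 4.840e-05 m²
R₍20₎ = ρL/A = (2.63×10^-8)(7.03)/(4.840e-05) = 0.00382 Ω
R₍98.1₎ = R₍20₎(1 + αΔT) = 0.00382 × (1 + 0.0037×78.1) = 0.004924 Ω
P = I²R = (438)² × 0.004924 = 945 W

945 W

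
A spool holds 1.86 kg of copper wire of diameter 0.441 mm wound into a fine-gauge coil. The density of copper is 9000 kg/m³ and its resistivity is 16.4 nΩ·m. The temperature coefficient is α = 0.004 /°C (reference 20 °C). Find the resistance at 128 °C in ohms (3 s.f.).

208 Ω

ρ = 16.4 nΩ·m = 1.64×10^-8 Ω·m
A = π(d/2)² = π(2.2050e-04 m)² = 1.5275e-07 m²
L = m/(density·A) = 1.86/(9000×1.5275e-07) = 1353 m
R = ρL/A = (1.64×10^-8)(1353)/(1.5275e-07) = 145.3 Ω
R(128 °C) = 145.3 × (1 + 0.004×108) = 208 Ω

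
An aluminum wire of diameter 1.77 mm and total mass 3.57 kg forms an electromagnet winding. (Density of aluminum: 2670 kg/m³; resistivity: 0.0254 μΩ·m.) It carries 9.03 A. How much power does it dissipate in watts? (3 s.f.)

457 W

ρ = 0.0254 μΩ·m = 2.54×10^-8 Ω·m
A = π(d/2)² = π(8.8500e-04 m)² = 2.4606e-06 m²
L = m/(density·A) = 3.57/(2670×2.4606e-06) = 543.4 m
R = ρL/A = (2.54×10^-8)(543.4)/(2.4606e-06) = 5.609 Ω
P = I²R = (9.03)² × 5.609 = 457 W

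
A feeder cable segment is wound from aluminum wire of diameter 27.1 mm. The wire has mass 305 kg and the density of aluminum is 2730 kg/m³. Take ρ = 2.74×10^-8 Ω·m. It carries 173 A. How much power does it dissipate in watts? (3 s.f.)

275 W

A = π(d/2)² = π(1.3550e-02 m)² = 5.7680e-04 m²
L = m/(density·A) = 305/(2730×5.7680e-04) = 193.7 m
R = ρL/A = (2.74×10^-8)(193.7)/(5.7680e-04) = 0.009201 Ω
P = I²R = (173)² × 0.009201 = 275 W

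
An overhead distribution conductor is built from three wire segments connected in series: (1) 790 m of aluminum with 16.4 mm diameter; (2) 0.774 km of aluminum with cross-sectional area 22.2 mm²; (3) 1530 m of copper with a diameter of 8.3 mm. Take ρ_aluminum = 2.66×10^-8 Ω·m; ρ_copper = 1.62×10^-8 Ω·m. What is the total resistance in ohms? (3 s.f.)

Seg 1: A = π(d/2)² = π(8.2000e-03 m)² = 2.112e-04 m²
R_1 = (2.66×10^-8)(790)/(2.112e-04) = 0.09948 Ω
Seg 2: A = 22.2 mm² = 2.220e-05 m²
R_2 = (2.66×10^-8)(774)/(2.220e-05) = 0.9274 Ω
Seg 3: A = π(d/2)² = π(4.1500e-03 m)² = 5.411e-05 m²
R_3 = (1.62×10^-8)(1530)/(5.411e-05) = 0.4581 Ω
R_total = R_1 + R_2 + R_3 = 1.48 Ω

1.48 Ω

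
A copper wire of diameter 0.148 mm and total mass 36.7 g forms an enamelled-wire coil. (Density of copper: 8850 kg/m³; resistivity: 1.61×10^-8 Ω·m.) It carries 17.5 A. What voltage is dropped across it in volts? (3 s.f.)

A = π(d/2)² = π(7.4000e-05 m)² = 1.7203e-08 m²
L = m/(density·A) = 0.0367/(8850×1.7203e-08) = 241.1 m
R = ρL/A = (1.61×10^-8)(241.1)/(1.7203e-08) = 225.6 Ω
V = IR = 17.5 × 225.6 = 3950 V

3950 V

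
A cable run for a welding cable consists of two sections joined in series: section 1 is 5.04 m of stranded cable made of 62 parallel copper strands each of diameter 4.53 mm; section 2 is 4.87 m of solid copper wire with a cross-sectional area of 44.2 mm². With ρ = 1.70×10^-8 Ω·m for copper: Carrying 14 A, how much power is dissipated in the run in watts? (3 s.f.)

0.384 W

Section 1: A_strand = π(2.2650e-03)² = 1.612e-05 m²; R₁ = ρL/(N·A_s) = (1.70×10^-8)(5.04)/(62×1.612e-05) = 8.574×10^-5 Ω
Section 2: A = 44.2 mm² = 4.420e-05 m²
R₂ = (1.70×10^-8)(4.87)/(4.420e-05) = 0.001873 Ω
R = R₁ + R₂ = 0.001959 Ω
P = I²R = (14)² × 0.001959 = 0.384 W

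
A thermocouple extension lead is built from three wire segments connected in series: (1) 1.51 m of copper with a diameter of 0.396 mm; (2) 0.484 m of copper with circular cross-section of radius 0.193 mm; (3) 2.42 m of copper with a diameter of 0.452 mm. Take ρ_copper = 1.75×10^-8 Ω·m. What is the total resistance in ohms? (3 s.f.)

0.551 Ω

Seg 1: A = π(d/2)² = π(1.9800e-04 m)² = 1.232e-07 m²
R_1 = (1.75×10^-8)(1.51)/(1.232e-07) = 0.2146 Ω
Seg 2: A = πr² = π(1.9300e-04 m)² = 1.170e-07 m²
R_2 = (1.75×10^-8)(0.484)/(1.170e-07) = 0.07238 Ω
Seg 3: A = π(d/2)² = π(2.2600e-04 m)² = 1.605e-07 m²
R_3 = (1.75×10^-8)(2.42)/(1.605e-07) = 0.2639 Ω
R_total = R_1 + R_2 + R_3 = 0.551 Ω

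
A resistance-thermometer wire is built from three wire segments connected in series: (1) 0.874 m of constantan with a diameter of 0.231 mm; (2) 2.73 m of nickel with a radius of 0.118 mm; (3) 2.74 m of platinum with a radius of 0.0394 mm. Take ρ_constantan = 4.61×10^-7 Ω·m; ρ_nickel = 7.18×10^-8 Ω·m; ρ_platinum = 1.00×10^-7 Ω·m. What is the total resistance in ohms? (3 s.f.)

70.3 Ω

Seg 1: A = π(d/2)² = π(1.1550e-04 m)² = 4.191e-08 m²
R_1 = (4.61×10^-7)(0.874)/(4.191e-08) = 9.614 Ω
Seg 2: A = πr² = π(1.1800e-04 m)² = 4.374e-08 m²
R_2 = (7.18×10^-8)(2.73)/(4.374e-08) = 4.481 Ω
Seg 3: A = πr² = π(3.9400e-05 m)² = 4.877e-09 m²
R_3 = (1.00×10^-7)(2.74)/(4.877e-09) = 56.18 Ω
R_total = R_1 + R_2 + R_3 = 70.3 Ω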